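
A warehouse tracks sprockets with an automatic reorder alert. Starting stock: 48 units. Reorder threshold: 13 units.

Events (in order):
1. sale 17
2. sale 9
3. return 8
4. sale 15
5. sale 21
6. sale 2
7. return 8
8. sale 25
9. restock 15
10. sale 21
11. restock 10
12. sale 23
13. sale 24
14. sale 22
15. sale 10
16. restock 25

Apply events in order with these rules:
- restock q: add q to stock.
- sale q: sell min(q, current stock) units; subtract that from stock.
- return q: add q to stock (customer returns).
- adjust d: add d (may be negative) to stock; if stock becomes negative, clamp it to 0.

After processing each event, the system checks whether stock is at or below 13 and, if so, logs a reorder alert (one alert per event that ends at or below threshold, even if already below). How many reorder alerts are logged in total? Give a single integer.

Processing events:
Start: stock = 48
  Event 1 (sale 17): sell min(17,48)=17. stock: 48 - 17 = 31. total_sold = 17
  Event 2 (sale 9): sell min(9,31)=9. stock: 31 - 9 = 22. total_sold = 26
  Event 3 (return 8): 22 + 8 = 30
  Event 4 (sale 15): sell min(15,30)=15. stock: 30 - 15 = 15. total_sold = 41
  Event 5 (sale 21): sell min(21,15)=15. stock: 15 - 15 = 0. total_sold = 56
  Event 6 (sale 2): sell min(2,0)=0. stock: 0 - 0 = 0. total_sold = 56
  Event 7 (return 8): 0 + 8 = 8
  Event 8 (sale 25): sell min(25,8)=8. stock: 8 - 8 = 0. total_sold = 64
  Event 9 (restock 15): 0 + 15 = 15
  Event 10 (sale 21): sell min(21,15)=15. stock: 15 - 15 = 0. total_sold = 79
  Event 11 (restock 10): 0 + 10 = 10
  Event 12 (sale 23): sell min(23,10)=10. stock: 10 - 10 = 0. total_sold = 89
  Event 13 (sale 24): sell min(24,0)=0. stock: 0 - 0 = 0. total_sold = 89
  Event 14 (sale 22): sell min(22,0)=0. stock: 0 - 0 = 0. total_sold = 89
  Event 15 (sale 10): sell min(10,0)=0. stock: 0 - 0 = 0. total_sold = 89
  Event 16 (restock 25): 0 + 25 = 25
Final: stock = 25, total_sold = 89

Checking against threshold 13:
  After event 1: stock=31 > 13
  After event 2: stock=22 > 13
  After event 3: stock=30 > 13
  After event 4: stock=15 > 13
  After event 5: stock=0 <= 13 -> ALERT
  After event 6: stock=0 <= 13 -> ALERT
  After event 7: stock=8 <= 13 -> ALERT
  After event 8: stock=0 <= 13 -> ALERT
  After event 9: stock=15 > 13
  After event 10: stock=0 <= 13 -> ALERT
  After event 11: stock=10 <= 13 -> ALERT
  After event 12: stock=0 <= 13 -> ALERT
  After event 13: stock=0 <= 13 -> ALERT
  After event 14: stock=0 <= 13 -> ALERT
  After event 15: stock=0 <= 13 -> ALERT
  After event 16: stock=25 > 13
Alert events: [5, 6, 7, 8, 10, 11, 12, 13, 14, 15]. Count = 10

Answer: 10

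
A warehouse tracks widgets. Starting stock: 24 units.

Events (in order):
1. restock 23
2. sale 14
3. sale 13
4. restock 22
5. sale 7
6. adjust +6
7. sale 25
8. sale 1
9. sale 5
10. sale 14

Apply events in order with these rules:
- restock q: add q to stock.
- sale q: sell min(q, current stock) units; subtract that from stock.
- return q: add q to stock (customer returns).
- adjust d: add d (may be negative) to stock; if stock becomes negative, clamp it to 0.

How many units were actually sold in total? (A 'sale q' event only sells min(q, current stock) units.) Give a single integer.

Processing events:
Start: stock = 24
  Event 1 (restock 23): 24 + 23 = 47
  Event 2 (sale 14): sell min(14,47)=14. stock: 47 - 14 = 33. total_sold = 14
  Event 3 (sale 13): sell min(13,33)=13. stock: 33 - 13 = 20. total_sold = 27
  Event 4 (restock 22): 20 + 22 = 42
  Event 5 (sale 7): sell min(7,42)=7. stock: 42 - 7 = 35. total_sold = 34
  Event 6 (adjust +6): 35 + 6 = 41
  Event 7 (sale 25): sell min(25,41)=25. stock: 41 - 25 = 16. total_sold = 59
  Event 8 (sale 1): sell min(1,16)=1. stock: 16 - 1 = 15. total_sold = 60
  Event 9 (sale 5): sell min(5,15)=5. stock: 15 - 5 = 10. total_sold = 65
  Event 10 (sale 14): sell min(14,10)=10. stock: 10 - 10 = 0. total_sold = 75
Final: stock = 0, total_sold = 75

Answer: 75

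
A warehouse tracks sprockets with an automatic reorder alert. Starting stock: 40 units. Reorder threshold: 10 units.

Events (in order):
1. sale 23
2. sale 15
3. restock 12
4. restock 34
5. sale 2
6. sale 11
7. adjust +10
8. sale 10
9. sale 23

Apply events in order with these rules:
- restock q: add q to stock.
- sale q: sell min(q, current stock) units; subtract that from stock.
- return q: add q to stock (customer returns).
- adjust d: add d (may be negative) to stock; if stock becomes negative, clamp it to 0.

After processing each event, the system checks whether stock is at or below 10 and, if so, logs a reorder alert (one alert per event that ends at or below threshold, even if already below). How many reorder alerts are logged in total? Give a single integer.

Answer: 1

Derivation:
Processing events:
Start: stock = 40
  Event 1 (sale 23): sell min(23,40)=23. stock: 40 - 23 = 17. total_sold = 23
  Event 2 (sale 15): sell min(15,17)=15. stock: 17 - 15 = 2. total_sold = 38
  Event 3 (restock 12): 2 + 12 = 14
  Event 4 (restock 34): 14 + 34 = 48
  Event 5 (sale 2): sell min(2,48)=2. stock: 48 - 2 = 46. total_sold = 40
  Event 6 (sale 11): sell min(11,46)=11. stock: 46 - 11 = 35. total_sold = 51
  Event 7 (adjust +10): 35 + 10 = 45
  Event 8 (sale 10): sell min(10,45)=10. stock: 45 - 10 = 35. total_sold = 61
  Event 9 (sale 23): sell min(23,35)=23. stock: 35 - 23 = 12. total_sold = 84
Final: stock = 12, total_sold = 84

Checking against threshold 10:
  After event 1: stock=17 > 10
  After event 2: stock=2 <= 10 -> ALERT
  After event 3: stock=14 > 10
  After event 4: stock=48 > 10
  After event 5: stock=46 > 10
  After event 6: stock=35 > 10
  After event 7: stock=45 > 10
  After event 8: stock=35 > 10
  After event 9: stock=12 > 10
Alert events: [2]. Count = 1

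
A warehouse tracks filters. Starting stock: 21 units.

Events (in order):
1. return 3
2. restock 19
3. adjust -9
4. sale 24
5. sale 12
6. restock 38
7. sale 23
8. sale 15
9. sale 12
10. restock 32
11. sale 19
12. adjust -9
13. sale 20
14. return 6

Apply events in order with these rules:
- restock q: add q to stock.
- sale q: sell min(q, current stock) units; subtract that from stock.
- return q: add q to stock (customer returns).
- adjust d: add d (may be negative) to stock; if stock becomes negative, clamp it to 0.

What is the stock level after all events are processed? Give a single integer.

Processing events:
Start: stock = 21
  Event 1 (return 3): 21 + 3 = 24
  Event 2 (restock 19): 24 + 19 = 43
  Event 3 (adjust -9): 43 + -9 = 34
  Event 4 (sale 24): sell min(24,34)=24. stock: 34 - 24 = 10. total_sold = 24
  Event 5 (sale 12): sell min(12,10)=10. stock: 10 - 10 = 0. total_sold = 34
  Event 6 (restock 38): 0 + 38 = 38
  Event 7 (sale 23): sell min(23,38)=23. stock: 38 - 23 = 15. total_sold = 57
  Event 8 (sale 15): sell min(15,15)=15. stock: 15 - 15 = 0. total_sold = 72
  Event 9 (sale 12): sell min(12,0)=0. stock: 0 - 0 = 0. total_sold = 72
  Event 10 (restock 32): 0 + 32 = 32
  Event 11 (sale 19): sell min(19,32)=19. stock: 32 - 19 = 13. total_sold = 91
  Event 12 (adjust -9): 13 + -9 = 4
  Event 13 (sale 20): sell min(20,4)=4. stock: 4 - 4 = 0. total_sold = 95
  Event 14 (return 6): 0 + 6 = 6
Final: stock = 6, total_sold = 95

Answer: 6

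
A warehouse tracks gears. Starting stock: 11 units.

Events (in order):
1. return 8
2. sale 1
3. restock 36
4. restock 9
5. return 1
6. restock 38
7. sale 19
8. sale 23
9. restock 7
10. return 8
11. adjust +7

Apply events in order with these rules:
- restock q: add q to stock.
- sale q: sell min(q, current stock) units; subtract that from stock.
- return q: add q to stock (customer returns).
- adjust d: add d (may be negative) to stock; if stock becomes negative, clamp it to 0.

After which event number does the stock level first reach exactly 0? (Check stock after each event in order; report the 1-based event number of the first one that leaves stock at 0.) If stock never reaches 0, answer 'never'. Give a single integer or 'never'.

Answer: never

Derivation:
Processing events:
Start: stock = 11
  Event 1 (return 8): 11 + 8 = 19
  Event 2 (sale 1): sell min(1,19)=1. stock: 19 - 1 = 18. total_sold = 1
  Event 3 (restock 36): 18 + 36 = 54
  Event 4 (restock 9): 54 + 9 = 63
  Event 5 (return 1): 63 + 1 = 64
  Event 6 (restock 38): 64 + 38 = 102
  Event 7 (sale 19): sell min(19,102)=19. stock: 102 - 19 = 83. total_sold = 20
  Event 8 (sale 23): sell min(23,83)=23. stock: 83 - 23 = 60. total_sold = 43
  Event 9 (restock 7): 60 + 7 = 67
  Event 10 (return 8): 67 + 8 = 75
  Event 11 (adjust +7): 75 + 7 = 82
Final: stock = 82, total_sold = 43

Stock never reaches 0.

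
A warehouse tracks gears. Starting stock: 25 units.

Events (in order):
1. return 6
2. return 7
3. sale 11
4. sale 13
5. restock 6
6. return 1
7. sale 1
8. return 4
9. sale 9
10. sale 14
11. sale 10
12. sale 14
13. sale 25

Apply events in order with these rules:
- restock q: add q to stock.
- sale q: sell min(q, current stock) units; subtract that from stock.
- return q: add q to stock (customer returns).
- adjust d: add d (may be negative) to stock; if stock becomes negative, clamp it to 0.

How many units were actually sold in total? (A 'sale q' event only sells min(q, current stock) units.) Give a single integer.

Processing events:
Start: stock = 25
  Event 1 (return 6): 25 + 6 = 31
  Event 2 (return 7): 31 + 7 = 38
  Event 3 (sale 11): sell min(11,38)=11. stock: 38 - 11 = 27. total_sold = 11
  Event 4 (sale 13): sell min(13,27)=13. stock: 27 - 13 = 14. total_sold = 24
  Event 5 (restock 6): 14 + 6 = 20
  Event 6 (return 1): 20 + 1 = 21
  Event 7 (sale 1): sell min(1,21)=1. stock: 21 - 1 = 20. total_sold = 25
  Event 8 (return 4): 20 + 4 = 24
  Event 9 (sale 9): sell min(9,24)=9. stock: 24 - 9 = 15. total_sold = 34
  Event 10 (sale 14): sell min(14,15)=14. stock: 15 - 14 = 1. total_sold = 48
  Event 11 (sale 10): sell min(10,1)=1. stock: 1 - 1 = 0. total_sold = 49
  Event 12 (sale 14): sell min(14,0)=0. stock: 0 - 0 = 0. total_sold = 49
  Event 13 (sale 25): sell min(25,0)=0. stock: 0 - 0 = 0. total_sold = 49
Final: stock = 0, total_sold = 49

Answer: 49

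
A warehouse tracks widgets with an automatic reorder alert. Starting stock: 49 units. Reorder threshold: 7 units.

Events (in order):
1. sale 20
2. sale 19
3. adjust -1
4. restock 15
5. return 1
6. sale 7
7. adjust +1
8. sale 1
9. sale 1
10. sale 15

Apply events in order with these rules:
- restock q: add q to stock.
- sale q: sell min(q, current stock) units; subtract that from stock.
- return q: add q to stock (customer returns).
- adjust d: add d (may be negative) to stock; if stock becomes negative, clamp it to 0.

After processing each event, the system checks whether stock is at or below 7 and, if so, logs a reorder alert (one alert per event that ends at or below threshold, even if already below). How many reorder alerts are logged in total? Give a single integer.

Answer: 1

Derivation:
Processing events:
Start: stock = 49
  Event 1 (sale 20): sell min(20,49)=20. stock: 49 - 20 = 29. total_sold = 20
  Event 2 (sale 19): sell min(19,29)=19. stock: 29 - 19 = 10. total_sold = 39
  Event 3 (adjust -1): 10 + -1 = 9
  Event 4 (restock 15): 9 + 15 = 24
  Event 5 (return 1): 24 + 1 = 25
  Event 6 (sale 7): sell min(7,25)=7. stock: 25 - 7 = 18. total_sold = 46
  Event 7 (adjust +1): 18 + 1 = 19
  Event 8 (sale 1): sell min(1,19)=1. stock: 19 - 1 = 18. total_sold = 47
  Event 9 (sale 1): sell min(1,18)=1. stock: 18 - 1 = 17. total_sold = 48
  Event 10 (sale 15): sell min(15,17)=15. stock: 17 - 15 = 2. total_sold = 63
Final: stock = 2, total_sold = 63

Checking against threshold 7:
  After event 1: stock=29 > 7
  After event 2: stock=10 > 7
  After event 3: stock=9 > 7
  After event 4: stock=24 > 7
  After event 5: stock=25 > 7
  After event 6: stock=18 > 7
  After event 7: stock=19 > 7
  After event 8: stock=18 > 7
  After event 9: stock=17 > 7
  After event 10: stock=2 <= 7 -> ALERT
Alert events: [10]. Count = 1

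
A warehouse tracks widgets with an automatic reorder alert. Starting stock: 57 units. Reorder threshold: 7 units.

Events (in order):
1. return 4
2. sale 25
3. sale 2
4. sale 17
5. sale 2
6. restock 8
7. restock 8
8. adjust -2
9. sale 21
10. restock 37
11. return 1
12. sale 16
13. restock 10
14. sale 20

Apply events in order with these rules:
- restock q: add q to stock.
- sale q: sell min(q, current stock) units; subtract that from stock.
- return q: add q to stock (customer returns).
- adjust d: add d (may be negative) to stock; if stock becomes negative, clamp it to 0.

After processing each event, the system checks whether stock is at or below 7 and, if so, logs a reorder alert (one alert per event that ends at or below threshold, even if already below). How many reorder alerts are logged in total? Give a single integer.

Processing events:
Start: stock = 57
  Event 1 (return 4): 57 + 4 = 61
  Event 2 (sale 25): sell min(25,61)=25. stock: 61 - 25 = 36. total_sold = 25
  Event 3 (sale 2): sell min(2,36)=2. stock: 36 - 2 = 34. total_sold = 27
  Event 4 (sale 17): sell min(17,34)=17. stock: 34 - 17 = 17. total_sold = 44
  Event 5 (sale 2): sell min(2,17)=2. stock: 17 - 2 = 15. total_sold = 46
  Event 6 (restock 8): 15 + 8 = 23
  Event 7 (restock 8): 23 + 8 = 31
  Event 8 (adjust -2): 31 + -2 = 29
  Event 9 (sale 21): sell min(21,29)=21. stock: 29 - 21 = 8. total_sold = 67
  Event 10 (restock 37): 8 + 37 = 45
  Event 11 (return 1): 45 + 1 = 46
  Event 12 (sale 16): sell min(16,46)=16. stock: 46 - 16 = 30. total_sold = 83
  Event 13 (restock 10): 30 + 10 = 40
  Event 14 (sale 20): sell min(20,40)=20. stock: 40 - 20 = 20. total_sold = 103
Final: stock = 20, total_sold = 103

Checking against threshold 7:
  After event 1: stock=61 > 7
  After event 2: stock=36 > 7
  After event 3: stock=34 > 7
  After event 4: stock=17 > 7
  After event 5: stock=15 > 7
  After event 6: stock=23 > 7
  After event 7: stock=31 > 7
  After event 8: stock=29 > 7
  After event 9: stock=8 > 7
  After event 10: stock=45 > 7
  After event 11: stock=46 > 7
  After event 12: stock=30 > 7
  After event 13: stock=40 > 7
  After event 14: stock=20 > 7
Alert events: []. Count = 0

Answer: 0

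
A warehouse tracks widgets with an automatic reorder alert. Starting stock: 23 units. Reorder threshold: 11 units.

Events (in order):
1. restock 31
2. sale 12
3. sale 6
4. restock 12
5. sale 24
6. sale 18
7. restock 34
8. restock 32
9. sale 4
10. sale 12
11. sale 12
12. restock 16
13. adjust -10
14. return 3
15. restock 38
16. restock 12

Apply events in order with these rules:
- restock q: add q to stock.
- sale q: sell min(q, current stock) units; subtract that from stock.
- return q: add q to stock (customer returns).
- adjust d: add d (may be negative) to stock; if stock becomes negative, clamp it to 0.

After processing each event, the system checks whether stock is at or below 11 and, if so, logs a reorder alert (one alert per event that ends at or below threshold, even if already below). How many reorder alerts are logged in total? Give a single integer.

Answer: 1

Derivation:
Processing events:
Start: stock = 23
  Event 1 (restock 31): 23 + 31 = 54
  Event 2 (sale 12): sell min(12,54)=12. stock: 54 - 12 = 42. total_sold = 12
  Event 3 (sale 6): sell min(6,42)=6. stock: 42 - 6 = 36. total_sold = 18
  Event 4 (restock 12): 36 + 12 = 48
  Event 5 (sale 24): sell min(24,48)=24. stock: 48 - 24 = 24. total_sold = 42
  Event 6 (sale 18): sell min(18,24)=18. stock: 24 - 18 = 6. total_sold = 60
  Event 7 (restock 34): 6 + 34 = 40
  Event 8 (restock 32): 40 + 32 = 72
  Event 9 (sale 4): sell min(4,72)=4. stock: 72 - 4 = 68. total_sold = 64
  Event 10 (sale 12): sell min(12,68)=12. stock: 68 - 12 = 56. total_sold = 76
  Event 11 (sale 12): sell min(12,56)=12. stock: 56 - 12 = 44. total_sold = 88
  Event 12 (restock 16): 44 + 16 = 60
  Event 13 (adjust -10): 60 + -10 = 50
  Event 14 (return 3): 50 + 3 = 53
  Event 15 (restock 38): 53 + 38 = 91
  Event 16 (restock 12): 91 + 12 = 103
Final: stock = 103, total_sold = 88

Checking against threshold 11:
  After event 1: stock=54 > 11
  After event 2: stock=42 > 11
  After event 3: stock=36 > 11
  After event 4: stock=48 > 11
  After event 5: stock=24 > 11
  After event 6: stock=6 <= 11 -> ALERT
  After event 7: stock=40 > 11
  After event 8: stock=72 > 11
  After event 9: stock=68 > 11
  After event 10: stock=56 > 11
  After event 11: stock=44 > 11
  After event 12: stock=60 > 11
  After event 13: stock=50 > 11
  After event 14: stock=53 > 11
  After event 15: stock=91 > 11
  After event 16: stock=103 > 11
Alert events: [6]. Count = 1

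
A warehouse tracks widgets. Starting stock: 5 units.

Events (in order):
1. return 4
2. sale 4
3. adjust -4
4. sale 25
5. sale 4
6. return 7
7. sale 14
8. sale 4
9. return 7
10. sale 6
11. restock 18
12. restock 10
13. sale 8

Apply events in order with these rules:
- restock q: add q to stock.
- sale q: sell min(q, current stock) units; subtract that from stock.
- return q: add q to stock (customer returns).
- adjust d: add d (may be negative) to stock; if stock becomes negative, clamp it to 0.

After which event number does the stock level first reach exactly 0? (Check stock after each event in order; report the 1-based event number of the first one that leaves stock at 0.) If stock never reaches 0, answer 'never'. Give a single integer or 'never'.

Processing events:
Start: stock = 5
  Event 1 (return 4): 5 + 4 = 9
  Event 2 (sale 4): sell min(4,9)=4. stock: 9 - 4 = 5. total_sold = 4
  Event 3 (adjust -4): 5 + -4 = 1
  Event 4 (sale 25): sell min(25,1)=1. stock: 1 - 1 = 0. total_sold = 5
  Event 5 (sale 4): sell min(4,0)=0. stock: 0 - 0 = 0. total_sold = 5
  Event 6 (return 7): 0 + 7 = 7
  Event 7 (sale 14): sell min(14,7)=7. stock: 7 - 7 = 0. total_sold = 12
  Event 8 (sale 4): sell min(4,0)=0. stock: 0 - 0 = 0. total_sold = 12
  Event 9 (return 7): 0 + 7 = 7
  Event 10 (sale 6): sell min(6,7)=6. stock: 7 - 6 = 1. total_sold = 18
  Event 11 (restock 18): 1 + 18 = 19
  Event 12 (restock 10): 19 + 10 = 29
  Event 13 (sale 8): sell min(8,29)=8. stock: 29 - 8 = 21. total_sold = 26
Final: stock = 21, total_sold = 26

First zero at event 4.

Answer: 4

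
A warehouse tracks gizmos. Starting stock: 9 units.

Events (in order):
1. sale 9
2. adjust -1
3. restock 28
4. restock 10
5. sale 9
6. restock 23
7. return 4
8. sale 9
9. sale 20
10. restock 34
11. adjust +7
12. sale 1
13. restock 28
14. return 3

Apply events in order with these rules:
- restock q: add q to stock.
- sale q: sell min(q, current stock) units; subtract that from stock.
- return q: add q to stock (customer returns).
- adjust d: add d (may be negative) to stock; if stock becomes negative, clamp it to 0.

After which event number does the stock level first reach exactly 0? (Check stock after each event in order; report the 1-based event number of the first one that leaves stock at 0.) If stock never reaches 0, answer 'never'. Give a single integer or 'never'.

Processing events:
Start: stock = 9
  Event 1 (sale 9): sell min(9,9)=9. stock: 9 - 9 = 0. total_sold = 9
  Event 2 (adjust -1): 0 + -1 = 0 (clamped to 0)
  Event 3 (restock 28): 0 + 28 = 28
  Event 4 (restock 10): 28 + 10 = 38
  Event 5 (sale 9): sell min(9,38)=9. stock: 38 - 9 = 29. total_sold = 18
  Event 6 (restock 23): 29 + 23 = 52
  Event 7 (return 4): 52 + 4 = 56
  Event 8 (sale 9): sell min(9,56)=9. stock: 56 - 9 = 47. total_sold = 27
  Event 9 (sale 20): sell min(20,47)=20. stock: 47 - 20 = 27. total_sold = 47
  Event 10 (restock 34): 27 + 34 = 61
  Event 11 (adjust +7): 61 + 7 = 68
  Event 12 (sale 1): sell min(1,68)=1. stock: 68 - 1 = 67. total_sold = 48
  Event 13 (restock 28): 67 + 28 = 95
  Event 14 (return 3): 95 + 3 = 98
Final: stock = 98, total_sold = 48

First zero at event 1.

Answer: 1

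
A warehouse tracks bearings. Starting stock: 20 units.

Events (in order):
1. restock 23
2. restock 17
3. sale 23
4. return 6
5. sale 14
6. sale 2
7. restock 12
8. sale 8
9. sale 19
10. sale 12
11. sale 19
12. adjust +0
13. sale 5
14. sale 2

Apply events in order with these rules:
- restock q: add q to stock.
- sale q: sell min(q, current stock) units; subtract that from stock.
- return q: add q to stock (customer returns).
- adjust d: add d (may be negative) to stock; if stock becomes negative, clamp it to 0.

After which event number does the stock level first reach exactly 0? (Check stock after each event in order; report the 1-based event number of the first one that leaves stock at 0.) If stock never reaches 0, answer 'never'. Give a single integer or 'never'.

Answer: 10

Derivation:
Processing events:
Start: stock = 20
  Event 1 (restock 23): 20 + 23 = 43
  Event 2 (restock 17): 43 + 17 = 60
  Event 3 (sale 23): sell min(23,60)=23. stock: 60 - 23 = 37. total_sold = 23
  Event 4 (return 6): 37 + 6 = 43
  Event 5 (sale 14): sell min(14,43)=14. stock: 43 - 14 = 29. total_sold = 37
  Event 6 (sale 2): sell min(2,29)=2. stock: 29 - 2 = 27. total_sold = 39
  Event 7 (restock 12): 27 + 12 = 39
  Event 8 (sale 8): sell min(8,39)=8. stock: 39 - 8 = 31. total_sold = 47
  Event 9 (sale 19): sell min(19,31)=19. stock: 31 - 19 = 12. total_sold = 66
  Event 10 (sale 12): sell min(12,12)=12. stock: 12 - 12 = 0. total_sold = 78
  Event 11 (sale 19): sell min(19,0)=0. stock: 0 - 0 = 0. total_sold = 78
  Event 12 (adjust +0): 0 + 0 = 0
  Event 13 (sale 5): sell min(5,0)=0. stock: 0 - 0 = 0. total_sold = 78
  Event 14 (sale 2): sell min(2,0)=0. stock: 0 - 0 = 0. total_sold = 78
Final: stock = 0, total_sold = 78

First zero at event 10.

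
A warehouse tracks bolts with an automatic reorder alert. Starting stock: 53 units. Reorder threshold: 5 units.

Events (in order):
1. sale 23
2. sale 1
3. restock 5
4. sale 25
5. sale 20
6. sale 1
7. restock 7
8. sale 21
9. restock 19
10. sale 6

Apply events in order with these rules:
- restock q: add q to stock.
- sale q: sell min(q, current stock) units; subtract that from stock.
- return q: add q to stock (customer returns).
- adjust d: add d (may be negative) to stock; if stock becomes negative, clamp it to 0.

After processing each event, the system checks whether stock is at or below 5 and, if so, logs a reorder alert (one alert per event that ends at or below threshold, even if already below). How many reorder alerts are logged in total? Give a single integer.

Answer: 3

Derivation:
Processing events:
Start: stock = 53
  Event 1 (sale 23): sell min(23,53)=23. stock: 53 - 23 = 30. total_sold = 23
  Event 2 (sale 1): sell min(1,30)=1. stock: 30 - 1 = 29. total_sold = 24
  Event 3 (restock 5): 29 + 5 = 34
  Event 4 (sale 25): sell min(25,34)=25. stock: 34 - 25 = 9. total_sold = 49
  Event 5 (sale 20): sell min(20,9)=9. stock: 9 - 9 = 0. total_sold = 58
  Event 6 (sale 1): sell min(1,0)=0. stock: 0 - 0 = 0. total_sold = 58
  Event 7 (restock 7): 0 + 7 = 7
  Event 8 (sale 21): sell min(21,7)=7. stock: 7 - 7 = 0. total_sold = 65
  Event 9 (restock 19): 0 + 19 = 19
  Event 10 (sale 6): sell min(6,19)=6. stock: 19 - 6 = 13. total_sold = 71
Final: stock = 13, total_sold = 71

Checking against threshold 5:
  After event 1: stock=30 > 5
  After event 2: stock=29 > 5
  After event 3: stock=34 > 5
  After event 4: stock=9 > 5
  After event 5: stock=0 <= 5 -> ALERT
  After event 6: stock=0 <= 5 -> ALERT
  After event 7: stock=7 > 5
  After event 8: stock=0 <= 5 -> ALERT
  After event 9: stock=19 > 5
  After event 10: stock=13 > 5
Alert events: [5, 6, 8]. Count = 3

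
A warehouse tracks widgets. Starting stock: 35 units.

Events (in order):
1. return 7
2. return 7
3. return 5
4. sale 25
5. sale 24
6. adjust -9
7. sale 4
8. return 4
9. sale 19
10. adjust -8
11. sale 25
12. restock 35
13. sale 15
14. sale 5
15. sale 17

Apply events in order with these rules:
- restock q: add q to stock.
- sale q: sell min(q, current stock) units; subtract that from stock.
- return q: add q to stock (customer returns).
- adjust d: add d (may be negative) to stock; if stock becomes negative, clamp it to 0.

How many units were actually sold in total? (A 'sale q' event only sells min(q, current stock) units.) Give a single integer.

Answer: 88

Derivation:
Processing events:
Start: stock = 35
  Event 1 (return 7): 35 + 7 = 42
  Event 2 (return 7): 42 + 7 = 49
  Event 3 (return 5): 49 + 5 = 54
  Event 4 (sale 25): sell min(25,54)=25. stock: 54 - 25 = 29. total_sold = 25
  Event 5 (sale 24): sell min(24,29)=24. stock: 29 - 24 = 5. total_sold = 49
  Event 6 (adjust -9): 5 + -9 = 0 (clamped to 0)
  Event 7 (sale 4): sell min(4,0)=0. stock: 0 - 0 = 0. total_sold = 49
  Event 8 (return 4): 0 + 4 = 4
  Event 9 (sale 19): sell min(19,4)=4. stock: 4 - 4 = 0. total_sold = 53
  Event 10 (adjust -8): 0 + -8 = 0 (clamped to 0)
  Event 11 (sale 25): sell min(25,0)=0. stock: 0 - 0 = 0. total_sold = 53
  Event 12 (restock 35): 0 + 35 = 35
  Event 13 (sale 15): sell min(15,35)=15. stock: 35 - 15 = 20. total_sold = 68
  Event 14 (sale 5): sell min(5,20)=5. stock: 20 - 5 = 15. total_sold = 73
  Event 15 (sale 17): sell min(17,15)=15. stock: 15 - 15 = 0. total_sold = 88
Final: stock = 0, total_sold = 88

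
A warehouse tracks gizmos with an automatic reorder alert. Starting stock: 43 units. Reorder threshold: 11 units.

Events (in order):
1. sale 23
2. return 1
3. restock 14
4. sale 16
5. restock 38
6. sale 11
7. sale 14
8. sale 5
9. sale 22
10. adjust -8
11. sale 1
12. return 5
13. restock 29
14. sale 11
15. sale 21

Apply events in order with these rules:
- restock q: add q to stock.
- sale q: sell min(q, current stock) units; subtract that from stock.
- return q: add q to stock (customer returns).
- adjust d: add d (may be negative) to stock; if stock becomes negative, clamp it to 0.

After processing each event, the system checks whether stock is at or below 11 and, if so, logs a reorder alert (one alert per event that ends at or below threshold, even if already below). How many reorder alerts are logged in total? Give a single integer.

Answer: 5

Derivation:
Processing events:
Start: stock = 43
  Event 1 (sale 23): sell min(23,43)=23. stock: 43 - 23 = 20. total_sold = 23
  Event 2 (return 1): 20 + 1 = 21
  Event 3 (restock 14): 21 + 14 = 35
  Event 4 (sale 16): sell min(16,35)=16. stock: 35 - 16 = 19. total_sold = 39
  Event 5 (restock 38): 19 + 38 = 57
  Event 6 (sale 11): sell min(11,57)=11. stock: 57 - 11 = 46. total_sold = 50
  Event 7 (sale 14): sell min(14,46)=14. stock: 46 - 14 = 32. total_sold = 64
  Event 8 (sale 5): sell min(5,32)=5. stock: 32 - 5 = 27. total_sold = 69
  Event 9 (sale 22): sell min(22,27)=22. stock: 27 - 22 = 5. total_sold = 91
  Event 10 (adjust -8): 5 + -8 = 0 (clamped to 0)
  Event 11 (sale 1): sell min(1,0)=0. stock: 0 - 0 = 0. total_sold = 91
  Event 12 (return 5): 0 + 5 = 5
  Event 13 (restock 29): 5 + 29 = 34
  Event 14 (sale 11): sell min(11,34)=11. stock: 34 - 11 = 23. total_sold = 102
  Event 15 (sale 21): sell min(21,23)=21. stock: 23 - 21 = 2. total_sold = 123
Final: stock = 2, total_sold = 123

Checking against threshold 11:
  After event 1: stock=20 > 11
  After event 2: stock=21 > 11
  After event 3: stock=35 > 11
  After event 4: stock=19 > 11
  After event 5: stock=57 > 11
  After event 6: stock=46 > 11
  After event 7: stock=32 > 11
  After event 8: stock=27 > 11
  After event 9: stock=5 <= 11 -> ALERT
  After event 10: stock=0 <= 11 -> ALERT
  After event 11: stock=0 <= 11 -> ALERT
  After event 12: stock=5 <= 11 -> ALERT
  After event 13: stock=34 > 11
  After event 14: stock=23 > 11
  After event 15: stock=2 <= 11 -> ALERT
Alert events: [9, 10, 11, 12, 15]. Count = 5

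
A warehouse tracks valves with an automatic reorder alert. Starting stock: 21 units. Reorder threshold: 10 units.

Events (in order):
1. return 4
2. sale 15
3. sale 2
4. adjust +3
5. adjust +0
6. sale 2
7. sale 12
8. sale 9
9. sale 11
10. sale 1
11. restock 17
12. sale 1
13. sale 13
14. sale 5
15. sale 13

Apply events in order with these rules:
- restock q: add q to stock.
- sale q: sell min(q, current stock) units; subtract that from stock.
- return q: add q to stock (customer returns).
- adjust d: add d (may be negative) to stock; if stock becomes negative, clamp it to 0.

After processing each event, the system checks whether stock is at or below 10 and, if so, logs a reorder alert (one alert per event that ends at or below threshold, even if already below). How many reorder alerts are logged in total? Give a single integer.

Answer: 10

Derivation:
Processing events:
Start: stock = 21
  Event 1 (return 4): 21 + 4 = 25
  Event 2 (sale 15): sell min(15,25)=15. stock: 25 - 15 = 10. total_sold = 15
  Event 3 (sale 2): sell min(2,10)=2. stock: 10 - 2 = 8. total_sold = 17
  Event 4 (adjust +3): 8 + 3 = 11
  Event 5 (adjust +0): 11 + 0 = 11
  Event 6 (sale 2): sell min(2,11)=2. stock: 11 - 2 = 9. total_sold = 19
  Event 7 (sale 12): sell min(12,9)=9. stock: 9 - 9 = 0. total_sold = 28
  Event 8 (sale 9): sell min(9,0)=0. stock: 0 - 0 = 0. total_sold = 28
  Event 9 (sale 11): sell min(11,0)=0. stock: 0 - 0 = 0. total_sold = 28
  Event 10 (sale 1): sell min(1,0)=0. stock: 0 - 0 = 0. total_sold = 28
  Event 11 (restock 17): 0 + 17 = 17
  Event 12 (sale 1): sell min(1,17)=1. stock: 17 - 1 = 16. total_sold = 29
  Event 13 (sale 13): sell min(13,16)=13. stock: 16 - 13 = 3. total_sold = 42
  Event 14 (sale 5): sell min(5,3)=3. stock: 3 - 3 = 0. total_sold = 45
  Event 15 (sale 13): sell min(13,0)=0. stock: 0 - 0 = 0. total_sold = 45
Final: stock = 0, total_sold = 45

Checking against threshold 10:
  After event 1: stock=25 > 10
  After event 2: stock=10 <= 10 -> ALERT
  After event 3: stock=8 <= 10 -> ALERT
  After event 4: stock=11 > 10
  After event 5: stock=11 > 10
  After event 6: stock=9 <= 10 -> ALERT
  After event 7: stock=0 <= 10 -> ALERT
  After event 8: stock=0 <= 10 -> ALERT
  After event 9: stock=0 <= 10 -> ALERT
  After event 10: stock=0 <= 10 -> ALERT
  After event 11: stock=17 > 10
  After event 12: stock=16 > 10
  After event 13: stock=3 <= 10 -> ALERT
  After event 14: stock=0 <= 10 -> ALERT
  After event 15: stock=0 <= 10 -> ALERT
Alert events: [2, 3, 6, 7, 8, 9, 10, 13, 14, 15]. Count = 10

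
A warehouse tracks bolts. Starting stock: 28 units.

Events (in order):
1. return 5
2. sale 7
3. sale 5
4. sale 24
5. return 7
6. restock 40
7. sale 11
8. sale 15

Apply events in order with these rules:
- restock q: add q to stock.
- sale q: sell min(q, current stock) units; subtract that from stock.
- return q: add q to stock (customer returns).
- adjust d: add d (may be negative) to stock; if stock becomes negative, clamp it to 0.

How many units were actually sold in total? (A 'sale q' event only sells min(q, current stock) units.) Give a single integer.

Answer: 59

Derivation:
Processing events:
Start: stock = 28
  Event 1 (return 5): 28 + 5 = 33
  Event 2 (sale 7): sell min(7,33)=7. stock: 33 - 7 = 26. total_sold = 7
  Event 3 (sale 5): sell min(5,26)=5. stock: 26 - 5 = 21. total_sold = 12
  Event 4 (sale 24): sell min(24,21)=21. stock: 21 - 21 = 0. total_sold = 33
  Event 5 (return 7): 0 + 7 = 7
  Event 6 (restock 40): 7 + 40 = 47
  Event 7 (sale 11): sell min(11,47)=11. stock: 47 - 11 = 36. total_sold = 44
  Event 8 (sale 15): sell min(15,36)=15. stock: 36 - 15 = 21. total_sold = 59
Final: stock = 21, total_sold = 59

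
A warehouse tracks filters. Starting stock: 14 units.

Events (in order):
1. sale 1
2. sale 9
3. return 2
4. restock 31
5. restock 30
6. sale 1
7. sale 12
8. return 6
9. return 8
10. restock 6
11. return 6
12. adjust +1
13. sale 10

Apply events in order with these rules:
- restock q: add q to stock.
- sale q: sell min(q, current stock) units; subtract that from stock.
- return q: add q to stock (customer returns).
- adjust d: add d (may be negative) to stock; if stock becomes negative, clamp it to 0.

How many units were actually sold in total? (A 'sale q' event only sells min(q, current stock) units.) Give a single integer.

Answer: 33

Derivation:
Processing events:
Start: stock = 14
  Event 1 (sale 1): sell min(1,14)=1. stock: 14 - 1 = 13. total_sold = 1
  Event 2 (sale 9): sell min(9,13)=9. stock: 13 - 9 = 4. total_sold = 10
  Event 3 (return 2): 4 + 2 = 6
  Event 4 (restock 31): 6 + 31 = 37
  Event 5 (restock 30): 37 + 30 = 67
  Event 6 (sale 1): sell min(1,67)=1. stock: 67 - 1 = 66. total_sold = 11
  Event 7 (sale 12): sell min(12,66)=12. stock: 66 - 12 = 54. total_sold = 23
  Event 8 (return 6): 54 + 6 = 60
  Event 9 (return 8): 60 + 8 = 68
  Event 10 (restock 6): 68 + 6 = 74
  Event 11 (return 6): 74 + 6 = 80
  Event 12 (adjust +1): 80 + 1 = 81
  Event 13 (sale 10): sell min(10,81)=10. stock: 81 - 10 = 71. total_sold = 33
Final: stock = 71, total_sold = 33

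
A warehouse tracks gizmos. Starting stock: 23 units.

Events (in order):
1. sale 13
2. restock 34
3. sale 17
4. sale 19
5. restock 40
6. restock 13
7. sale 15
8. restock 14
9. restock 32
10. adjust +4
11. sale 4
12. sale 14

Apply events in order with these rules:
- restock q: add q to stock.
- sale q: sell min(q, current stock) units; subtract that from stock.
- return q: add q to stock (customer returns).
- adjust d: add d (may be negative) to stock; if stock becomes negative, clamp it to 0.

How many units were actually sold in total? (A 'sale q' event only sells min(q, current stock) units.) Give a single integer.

Processing events:
Start: stock = 23
  Event 1 (sale 13): sell min(13,23)=13. stock: 23 - 13 = 10. total_sold = 13
  Event 2 (restock 34): 10 + 34 = 44
  Event 3 (sale 17): sell min(17,44)=17. stock: 44 - 17 = 27. total_sold = 30
  Event 4 (sale 19): sell min(19,27)=19. stock: 27 - 19 = 8. total_sold = 49
  Event 5 (restock 40): 8 + 40 = 48
  Event 6 (restock 13): 48 + 13 = 61
  Event 7 (sale 15): sell min(15,61)=15. stock: 61 - 15 = 46. total_sold = 64
  Event 8 (restock 14): 46 + 14 = 60
  Event 9 (restock 32): 60 + 32 = 92
  Event 10 (adjust +4): 92 + 4 = 96
  Event 11 (sale 4): sell min(4,96)=4. stock: 96 - 4 = 92. total_sold = 68
  Event 12 (sale 14): sell min(14,92)=14. stock: 92 - 14 = 78. total_sold = 82
Final: stock = 78, total_sold = 82

Answer: 82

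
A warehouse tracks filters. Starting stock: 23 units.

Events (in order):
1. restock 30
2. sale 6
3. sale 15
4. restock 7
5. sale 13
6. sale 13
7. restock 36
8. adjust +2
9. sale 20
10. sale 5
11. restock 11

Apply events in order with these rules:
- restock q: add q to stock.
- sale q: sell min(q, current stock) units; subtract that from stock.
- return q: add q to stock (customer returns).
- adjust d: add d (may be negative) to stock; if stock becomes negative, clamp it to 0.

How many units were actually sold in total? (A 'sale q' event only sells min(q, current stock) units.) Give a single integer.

Answer: 72

Derivation:
Processing events:
Start: stock = 23
  Event 1 (restock 30): 23 + 30 = 53
  Event 2 (sale 6): sell min(6,53)=6. stock: 53 - 6 = 47. total_sold = 6
  Event 3 (sale 15): sell min(15,47)=15. stock: 47 - 15 = 32. total_sold = 21
  Event 4 (restock 7): 32 + 7 = 39
  Event 5 (sale 13): sell min(13,39)=13. stock: 39 - 13 = 26. total_sold = 34
  Event 6 (sale 13): sell min(13,26)=13. stock: 26 - 13 = 13. total_sold = 47
  Event 7 (restock 36): 13 + 36 = 49
  Event 8 (adjust +2): 49 + 2 = 51
  Event 9 (sale 20): sell min(20,51)=20. stock: 51 - 20 = 31. total_sold = 67
  Event 10 (sale 5): sell min(5,31)=5. stock: 31 - 5 = 26. total_sold = 72
  Event 11 (restock 11): 26 + 11 = 37
Final: stock = 37, total_sold = 72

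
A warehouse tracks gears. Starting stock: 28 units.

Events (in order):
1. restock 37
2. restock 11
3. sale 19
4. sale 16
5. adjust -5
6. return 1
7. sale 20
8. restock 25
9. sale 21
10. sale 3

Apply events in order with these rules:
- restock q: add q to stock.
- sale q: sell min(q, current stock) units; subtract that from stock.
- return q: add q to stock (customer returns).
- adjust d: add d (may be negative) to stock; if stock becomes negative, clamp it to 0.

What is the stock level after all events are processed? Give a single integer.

Processing events:
Start: stock = 28
  Event 1 (restock 37): 28 + 37 = 65
  Event 2 (restock 11): 65 + 11 = 76
  Event 3 (sale 19): sell min(19,76)=19. stock: 76 - 19 = 57. total_sold = 19
  Event 4 (sale 16): sell min(16,57)=16. stock: 57 - 16 = 41. total_sold = 35
  Event 5 (adjust -5): 41 + -5 = 36
  Event 6 (return 1): 36 + 1 = 37
  Event 7 (sale 20): sell min(20,37)=20. stock: 37 - 20 = 17. total_sold = 55
  Event 8 (restock 25): 17 + 25 = 42
  Event 9 (sale 21): sell min(21,42)=21. stock: 42 - 21 = 21. total_sold = 76
  Event 10 (sale 3): sell min(3,21)=3. stock: 21 - 3 = 18. total_sold = 79
Final: stock = 18, total_sold = 79

Answer: 18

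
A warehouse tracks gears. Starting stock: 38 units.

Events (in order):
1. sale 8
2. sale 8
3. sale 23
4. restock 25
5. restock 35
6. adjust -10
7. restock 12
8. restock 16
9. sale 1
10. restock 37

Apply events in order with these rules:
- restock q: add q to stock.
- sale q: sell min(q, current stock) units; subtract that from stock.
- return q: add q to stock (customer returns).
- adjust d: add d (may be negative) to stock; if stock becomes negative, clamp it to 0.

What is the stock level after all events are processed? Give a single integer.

Answer: 114

Derivation:
Processing events:
Start: stock = 38
  Event 1 (sale 8): sell min(8,38)=8. stock: 38 - 8 = 30. total_sold = 8
  Event 2 (sale 8): sell min(8,30)=8. stock: 30 - 8 = 22. total_sold = 16
  Event 3 (sale 23): sell min(23,22)=22. stock: 22 - 22 = 0. total_sold = 38
  Event 4 (restock 25): 0 + 25 = 25
  Event 5 (restock 35): 25 + 35 = 60
  Event 6 (adjust -10): 60 + -10 = 50
  Event 7 (restock 12): 50 + 12 = 62
  Event 8 (restock 16): 62 + 16 = 78
  Event 9 (sale 1): sell min(1,78)=1. stock: 78 - 1 = 77. total_sold = 39
  Event 10 (restock 37): 77 + 37 = 114
Final: stock = 114, total_sold = 39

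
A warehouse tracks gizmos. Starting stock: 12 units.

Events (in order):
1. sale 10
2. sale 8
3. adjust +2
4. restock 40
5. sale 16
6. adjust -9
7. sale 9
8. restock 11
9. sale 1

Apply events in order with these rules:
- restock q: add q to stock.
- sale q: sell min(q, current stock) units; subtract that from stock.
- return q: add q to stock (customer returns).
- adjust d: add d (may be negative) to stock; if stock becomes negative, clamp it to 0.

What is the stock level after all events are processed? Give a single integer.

Processing events:
Start: stock = 12
  Event 1 (sale 10): sell min(10,12)=10. stock: 12 - 10 = 2. total_sold = 10
  Event 2 (sale 8): sell min(8,2)=2. stock: 2 - 2 = 0. total_sold = 12
  Event 3 (adjust +2): 0 + 2 = 2
  Event 4 (restock 40): 2 + 40 = 42
  Event 5 (sale 16): sell min(16,42)=16. stock: 42 - 16 = 26. total_sold = 28
  Event 6 (adjust -9): 26 + -9 = 17
  Event 7 (sale 9): sell min(9,17)=9. stock: 17 - 9 = 8. total_sold = 37
  Event 8 (restock 11): 8 + 11 = 19
  Event 9 (sale 1): sell min(1,19)=1. stock: 19 - 1 = 18. total_sold = 38
Final: stock = 18, total_sold = 38

Answer: 18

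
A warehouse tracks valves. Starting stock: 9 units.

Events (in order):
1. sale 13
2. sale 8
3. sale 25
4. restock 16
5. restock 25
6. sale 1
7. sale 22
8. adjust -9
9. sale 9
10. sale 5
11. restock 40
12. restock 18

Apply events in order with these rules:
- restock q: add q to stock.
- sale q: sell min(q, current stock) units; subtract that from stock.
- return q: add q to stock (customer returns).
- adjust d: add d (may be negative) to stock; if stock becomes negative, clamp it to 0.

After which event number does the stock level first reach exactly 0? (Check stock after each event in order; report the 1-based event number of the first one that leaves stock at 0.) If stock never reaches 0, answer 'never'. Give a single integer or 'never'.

Processing events:
Start: stock = 9
  Event 1 (sale 13): sell min(13,9)=9. stock: 9 - 9 = 0. total_sold = 9
  Event 2 (sale 8): sell min(8,0)=0. stock: 0 - 0 = 0. total_sold = 9
  Event 3 (sale 25): sell min(25,0)=0. stock: 0 - 0 = 0. total_sold = 9
  Event 4 (restock 16): 0 + 16 = 16
  Event 5 (restock 25): 16 + 25 = 41
  Event 6 (sale 1): sell min(1,41)=1. stock: 41 - 1 = 40. total_sold = 10
  Event 7 (sale 22): sell min(22,40)=22. stock: 40 - 22 = 18. total_sold = 32
  Event 8 (adjust -9): 18 + -9 = 9
  Event 9 (sale 9): sell min(9,9)=9. stock: 9 - 9 = 0. total_sold = 41
  Event 10 (sale 5): sell min(5,0)=0. stock: 0 - 0 = 0. total_sold = 41
  Event 11 (restock 40): 0 + 40 = 40
  Event 12 (restock 18): 40 + 18 = 58
Final: stock = 58, total_sold = 41

First zero at event 1.

Answer: 1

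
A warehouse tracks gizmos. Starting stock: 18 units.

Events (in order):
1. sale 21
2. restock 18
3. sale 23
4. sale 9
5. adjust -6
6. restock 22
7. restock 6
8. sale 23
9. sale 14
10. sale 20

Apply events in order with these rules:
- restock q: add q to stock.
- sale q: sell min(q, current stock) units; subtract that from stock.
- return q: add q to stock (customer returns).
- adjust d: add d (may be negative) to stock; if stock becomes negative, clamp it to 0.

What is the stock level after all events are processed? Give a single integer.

Processing events:
Start: stock = 18
  Event 1 (sale 21): sell min(21,18)=18. stock: 18 - 18 = 0. total_sold = 18
  Event 2 (restock 18): 0 + 18 = 18
  Event 3 (sale 23): sell min(23,18)=18. stock: 18 - 18 = 0. total_sold = 36
  Event 4 (sale 9): sell min(9,0)=0. stock: 0 - 0 = 0. total_sold = 36
  Event 5 (adjust -6): 0 + -6 = 0 (clamped to 0)
  Event 6 (restock 22): 0 + 22 = 22
  Event 7 (restock 6): 22 + 6 = 28
  Event 8 (sale 23): sell min(23,28)=23. stock: 28 - 23 = 5. total_sold = 59
  Event 9 (sale 14): sell min(14,5)=5. stock: 5 - 5 = 0. total_sold = 64
  Event 10 (sale 20): sell min(20,0)=0. stock: 0 - 0 = 0. total_sold = 64
Final: stock = 0, total_sold = 64

Answer: 0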